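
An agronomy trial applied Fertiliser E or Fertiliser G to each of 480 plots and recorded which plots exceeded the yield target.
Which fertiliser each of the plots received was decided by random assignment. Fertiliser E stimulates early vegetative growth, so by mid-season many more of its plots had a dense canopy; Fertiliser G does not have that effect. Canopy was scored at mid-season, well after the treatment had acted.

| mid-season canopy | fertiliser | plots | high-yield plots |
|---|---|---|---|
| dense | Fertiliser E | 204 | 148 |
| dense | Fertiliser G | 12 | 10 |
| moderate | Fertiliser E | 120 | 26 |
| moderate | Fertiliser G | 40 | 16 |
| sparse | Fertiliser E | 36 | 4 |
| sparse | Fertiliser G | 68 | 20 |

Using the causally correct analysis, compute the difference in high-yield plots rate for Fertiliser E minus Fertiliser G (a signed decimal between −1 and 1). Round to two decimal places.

Mid-season canopy is downstream of the fertiliser. One should not condition on a consequence of treatment, so the overall rates are the right comparison.
The causal difference is the pooled difference: 0.494 − 0.383 = +0.111.

+0.11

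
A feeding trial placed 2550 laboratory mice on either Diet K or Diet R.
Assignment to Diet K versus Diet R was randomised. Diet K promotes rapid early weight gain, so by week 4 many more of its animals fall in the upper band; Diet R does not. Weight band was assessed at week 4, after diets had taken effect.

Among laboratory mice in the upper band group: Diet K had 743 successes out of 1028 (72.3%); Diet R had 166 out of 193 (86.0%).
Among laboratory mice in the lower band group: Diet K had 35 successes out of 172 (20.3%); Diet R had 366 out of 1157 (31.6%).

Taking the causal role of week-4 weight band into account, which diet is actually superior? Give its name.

Diet K

The distribution of week-4 weight band is itself part of what the diet does — it is an intermediate outcome. Holding it fixed would remove that part of the effect; the total effect is the pooled difference.
Pooled: Diet K 64.8% vs Diet R 39.4%; Diet K is higher overall.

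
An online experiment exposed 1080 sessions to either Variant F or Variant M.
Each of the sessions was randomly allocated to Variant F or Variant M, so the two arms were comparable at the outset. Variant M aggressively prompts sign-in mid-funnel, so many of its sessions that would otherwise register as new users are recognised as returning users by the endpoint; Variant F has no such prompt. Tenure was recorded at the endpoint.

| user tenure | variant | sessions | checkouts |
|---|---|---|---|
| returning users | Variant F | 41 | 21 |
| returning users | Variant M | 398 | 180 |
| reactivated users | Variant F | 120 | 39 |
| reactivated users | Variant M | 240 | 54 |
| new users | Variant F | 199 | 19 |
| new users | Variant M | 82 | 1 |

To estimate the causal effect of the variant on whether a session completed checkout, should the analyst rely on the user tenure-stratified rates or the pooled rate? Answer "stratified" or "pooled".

The stratified and pooled comparisons disagree (Variant F wins within each user tenure; Variant M wins overall), so the answer turns on the causal role of user tenure.
User tenure is recorded after the variant and is itself shifted by it — it sits on the causal path from variant to outcome. Conditioning on a mediator would strip out part of the effect we want; the pooled comparison gives the total causal effect.
Pooled: Variant F 21.9% vs Variant M 32.6%; Variant M is higher overall.

pooled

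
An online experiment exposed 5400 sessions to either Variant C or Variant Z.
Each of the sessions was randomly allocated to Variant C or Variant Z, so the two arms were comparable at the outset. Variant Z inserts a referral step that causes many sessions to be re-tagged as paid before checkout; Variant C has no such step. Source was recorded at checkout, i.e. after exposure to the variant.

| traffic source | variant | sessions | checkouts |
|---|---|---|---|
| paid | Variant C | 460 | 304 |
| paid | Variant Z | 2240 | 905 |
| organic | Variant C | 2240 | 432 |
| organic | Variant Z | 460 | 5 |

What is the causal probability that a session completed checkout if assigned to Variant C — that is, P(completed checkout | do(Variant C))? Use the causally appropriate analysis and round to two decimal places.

Stratifying would compare variants among sessions the variants themselves sorted into traffic source groups — a form of selection on an intermediate. The unconditioned pooled rates give the total causal effect.
So P(outcome | do(Variant C)) is just the pooled rate for Variant C: 736/2700 = 0.273.

0.27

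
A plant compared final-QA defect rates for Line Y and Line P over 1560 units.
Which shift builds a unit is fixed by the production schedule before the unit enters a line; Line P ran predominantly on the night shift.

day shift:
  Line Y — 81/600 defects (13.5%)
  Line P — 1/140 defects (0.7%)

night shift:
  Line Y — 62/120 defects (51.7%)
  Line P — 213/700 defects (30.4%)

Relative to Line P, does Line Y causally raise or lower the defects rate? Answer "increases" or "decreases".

Within every shift level Line P has the lower rate, yet pooled Line Y does — Simpson's reversal.
Shift satisfies the back-door criterion: it is not a descendant of the line, and it blocks the spurious path from line to outcome. Adjusting for it (i.e., using the within-shift rates) gives the causal effect.
Within each level — day shift: 13.5% vs 0.7%; night shift: 51.7% vs 30.4% — Line P is lower every time.

increases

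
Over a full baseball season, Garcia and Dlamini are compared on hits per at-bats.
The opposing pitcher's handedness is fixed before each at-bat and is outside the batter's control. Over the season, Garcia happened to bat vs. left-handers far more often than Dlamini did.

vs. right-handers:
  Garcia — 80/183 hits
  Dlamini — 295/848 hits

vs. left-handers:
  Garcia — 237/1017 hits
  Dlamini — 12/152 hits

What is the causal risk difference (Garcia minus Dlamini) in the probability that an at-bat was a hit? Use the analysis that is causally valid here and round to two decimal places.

Pitcher handedness is set before the player has any effect — it is not caused by the player — and it independently drives the outcome. That makes it a confounder, so the causal comparison is within pitcher handedness levels.
Adjusting over the population distribution of pitcher handedness: 0.469·(0.437−0.348) + 0.531·(0.233−0.079) = +0.124.

+0.12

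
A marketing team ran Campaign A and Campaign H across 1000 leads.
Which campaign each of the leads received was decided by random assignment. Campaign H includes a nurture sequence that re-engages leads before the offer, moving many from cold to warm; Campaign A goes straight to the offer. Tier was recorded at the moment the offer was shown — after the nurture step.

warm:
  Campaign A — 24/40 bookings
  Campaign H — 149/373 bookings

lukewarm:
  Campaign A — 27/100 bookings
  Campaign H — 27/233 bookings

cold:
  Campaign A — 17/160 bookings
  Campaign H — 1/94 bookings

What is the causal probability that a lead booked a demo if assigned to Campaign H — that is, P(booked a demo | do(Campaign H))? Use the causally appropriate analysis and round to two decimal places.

0.25

The engagement tier-specific comparison favours Campaign A throughout, but the pooled figures favour Campaign H. The question is whether to condition on engagement tier.
Engagement tier is recorded after the campaign and is itself shifted by it — it sits on the causal path from campaign to outcome. Conditioning on a mediator would strip out part of the effect we want; the pooled comparison gives the total causal effect.
So P(outcome | do(Campaign H)) is just the pooled rate for Campaign H: 177/700 = 0.253.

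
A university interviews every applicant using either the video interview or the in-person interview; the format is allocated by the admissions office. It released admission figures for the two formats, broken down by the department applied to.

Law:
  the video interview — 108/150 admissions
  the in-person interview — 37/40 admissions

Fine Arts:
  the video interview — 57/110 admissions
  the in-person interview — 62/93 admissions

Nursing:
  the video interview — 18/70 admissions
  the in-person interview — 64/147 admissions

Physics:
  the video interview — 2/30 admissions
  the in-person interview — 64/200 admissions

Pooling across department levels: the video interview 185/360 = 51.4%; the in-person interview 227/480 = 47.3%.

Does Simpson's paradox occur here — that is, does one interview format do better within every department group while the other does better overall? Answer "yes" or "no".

Within each department level (Law 72.0% vs 92.5%; Fine Arts 51.8% vs 66.7%; Nursing 25.7% vs 43.5%; Physics 6.7% vs 32.0%), the in-person interview has the higher rate every time. Pooled: 51.4% vs 47.3% — the video interview has the higher rate overall. The two comparisons disagree.

yes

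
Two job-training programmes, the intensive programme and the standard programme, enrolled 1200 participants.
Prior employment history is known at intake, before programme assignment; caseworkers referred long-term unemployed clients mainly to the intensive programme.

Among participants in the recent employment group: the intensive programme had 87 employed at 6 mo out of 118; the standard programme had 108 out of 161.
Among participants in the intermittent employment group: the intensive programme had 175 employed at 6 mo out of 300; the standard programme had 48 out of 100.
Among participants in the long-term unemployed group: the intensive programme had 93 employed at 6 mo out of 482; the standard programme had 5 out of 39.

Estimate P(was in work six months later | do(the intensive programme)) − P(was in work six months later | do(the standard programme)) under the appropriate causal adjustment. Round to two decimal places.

Nothing the programme does changes prior employment history; the imbalance is an allocation artefact. With prior employment history also predicting the outcome, the pooled figure is confounded, and the within-stratum comparison is the causal one.
Adjusting over the population distribution of prior employment history: 0.233·(0.737−0.671) + 0.333·(0.583−0.480) + 0.434·(0.193−0.128) = +0.078.

+0.08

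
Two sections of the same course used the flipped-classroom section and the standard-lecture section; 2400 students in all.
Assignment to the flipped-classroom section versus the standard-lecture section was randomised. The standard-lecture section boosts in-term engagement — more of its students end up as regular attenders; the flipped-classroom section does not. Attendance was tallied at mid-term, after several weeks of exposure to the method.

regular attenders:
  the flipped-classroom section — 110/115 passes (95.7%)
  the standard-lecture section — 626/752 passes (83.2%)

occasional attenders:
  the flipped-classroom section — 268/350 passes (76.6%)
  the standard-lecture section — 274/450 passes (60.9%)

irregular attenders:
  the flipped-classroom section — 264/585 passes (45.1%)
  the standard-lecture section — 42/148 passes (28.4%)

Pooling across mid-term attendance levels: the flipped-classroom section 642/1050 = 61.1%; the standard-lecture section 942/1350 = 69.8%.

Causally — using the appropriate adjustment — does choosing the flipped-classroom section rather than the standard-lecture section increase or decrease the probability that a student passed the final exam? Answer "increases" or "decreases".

Within every mid-term attendance level the flipped-classroom section has the higher rate, yet pooled the standard-lecture section does — Simpson's reversal.
Mid-term attendance here is a post-treatment variable shaped by the teaching method; conditioning on it would introduce bias rather than remove it. The overall comparison is the causal one.
Pooled: the flipped-classroom section 61.1% vs the standard-lecture section 69.8%; the standard-lecture section is higher overall.

decreases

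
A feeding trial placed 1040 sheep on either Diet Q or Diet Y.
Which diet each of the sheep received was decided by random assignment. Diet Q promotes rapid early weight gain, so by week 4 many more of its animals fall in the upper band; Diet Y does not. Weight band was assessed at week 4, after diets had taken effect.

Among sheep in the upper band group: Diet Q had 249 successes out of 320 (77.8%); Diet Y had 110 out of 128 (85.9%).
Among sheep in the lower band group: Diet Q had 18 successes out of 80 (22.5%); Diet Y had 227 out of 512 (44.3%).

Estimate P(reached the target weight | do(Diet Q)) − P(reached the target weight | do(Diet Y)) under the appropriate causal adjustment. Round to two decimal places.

Diet Y is higher inside every week-4 weight band stratum but Diet Q is higher in aggregate. Whether to stratify depends on how week-4 weight band relates to the diet.
Week-4 weight band here is a post-treatment variable shaped by the diet; conditioning on it would introduce bias rather than remove it. The overall comparison is the causal one.
The causal difference is the pooled difference: 0.667 − 0.527 = +0.141.

+0.14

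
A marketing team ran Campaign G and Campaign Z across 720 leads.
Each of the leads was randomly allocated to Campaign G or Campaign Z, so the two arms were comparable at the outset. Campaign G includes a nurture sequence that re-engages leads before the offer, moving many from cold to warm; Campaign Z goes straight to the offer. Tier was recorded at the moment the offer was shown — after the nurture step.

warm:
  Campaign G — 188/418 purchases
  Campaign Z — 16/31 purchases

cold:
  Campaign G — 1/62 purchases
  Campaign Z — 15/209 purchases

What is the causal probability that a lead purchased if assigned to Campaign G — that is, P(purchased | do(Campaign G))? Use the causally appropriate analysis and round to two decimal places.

0.39

Stratifying would compare campaigns among leads the campaigns themselves sorted into engagement tier groups — a form of selection on an intermediate. The unconditioned pooled rates give the total causal effect.
So P(outcome | do(Campaign G)) is just the pooled rate for Campaign G: 189/480 = 0.394.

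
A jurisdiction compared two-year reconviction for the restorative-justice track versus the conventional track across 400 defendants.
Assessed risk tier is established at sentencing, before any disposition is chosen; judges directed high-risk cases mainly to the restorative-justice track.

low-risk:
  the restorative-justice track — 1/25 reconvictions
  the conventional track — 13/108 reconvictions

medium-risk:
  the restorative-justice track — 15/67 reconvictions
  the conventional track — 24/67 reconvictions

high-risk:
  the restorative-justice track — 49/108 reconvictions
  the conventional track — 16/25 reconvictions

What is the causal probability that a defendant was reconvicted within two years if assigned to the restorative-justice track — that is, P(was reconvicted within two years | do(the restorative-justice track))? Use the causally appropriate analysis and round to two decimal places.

0.24

Within every assessed risk tier level the restorative-justice track has the lower rate, yet pooled the conventional track does — Simpson's reversal.
Here assessed risk tier is a common cause — it drives both which disposition a case falls under and the outcome. The crude comparison mixes populations; the stratum-specific rates are the causally relevant ones.
Standardising the restorative-justice track to the population assessed risk tier mix: 0.333·1/25 + 0.335·15/67 + 0.333·49/108 = 0.239.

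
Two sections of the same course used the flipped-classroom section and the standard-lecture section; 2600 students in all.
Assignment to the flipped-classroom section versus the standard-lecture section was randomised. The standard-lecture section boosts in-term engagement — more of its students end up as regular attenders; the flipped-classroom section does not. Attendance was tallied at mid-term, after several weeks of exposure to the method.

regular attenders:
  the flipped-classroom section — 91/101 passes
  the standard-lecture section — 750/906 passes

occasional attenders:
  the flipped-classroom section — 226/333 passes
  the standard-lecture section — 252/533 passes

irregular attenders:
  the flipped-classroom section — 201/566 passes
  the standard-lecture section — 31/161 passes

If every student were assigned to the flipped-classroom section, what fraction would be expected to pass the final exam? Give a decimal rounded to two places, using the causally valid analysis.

the flipped-classroom section is higher inside every mid-term attendance stratum but the standard-lecture section is higher in aggregate. Whether to stratify depends on how mid-term attendance relates to the teaching method.
The distribution of mid-term attendance is itself part of what the teaching method does — it is an intermediate outcome. Holding it fixed would remove that part of the effect; the total effect is the pooled difference.
So P(outcome | do(the flipped-classroom section)) is just the pooled rate for the flipped-classroom section: 518/1000 = 0.518.

0.52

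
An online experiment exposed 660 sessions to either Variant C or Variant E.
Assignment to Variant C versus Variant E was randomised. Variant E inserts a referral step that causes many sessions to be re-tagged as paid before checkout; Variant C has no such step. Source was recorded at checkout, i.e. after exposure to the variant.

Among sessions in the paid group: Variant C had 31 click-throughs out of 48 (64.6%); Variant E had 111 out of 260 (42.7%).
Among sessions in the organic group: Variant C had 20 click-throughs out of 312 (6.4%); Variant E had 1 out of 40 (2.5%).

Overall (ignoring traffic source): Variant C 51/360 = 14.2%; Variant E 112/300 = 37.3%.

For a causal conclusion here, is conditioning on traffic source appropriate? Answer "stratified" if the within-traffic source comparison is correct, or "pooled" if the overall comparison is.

The stratified and pooled comparisons disagree (Variant C wins within each traffic source; Variant E wins overall), so the answer turns on the causal role of traffic source.
Traffic source here is a post-treatment variable shaped by the variant; conditioning on it would introduce bias rather than remove it. The overall comparison is the causal one.
Pooled: Variant C 14.2% vs Variant E 37.3%; Variant E is higher overall.

pooled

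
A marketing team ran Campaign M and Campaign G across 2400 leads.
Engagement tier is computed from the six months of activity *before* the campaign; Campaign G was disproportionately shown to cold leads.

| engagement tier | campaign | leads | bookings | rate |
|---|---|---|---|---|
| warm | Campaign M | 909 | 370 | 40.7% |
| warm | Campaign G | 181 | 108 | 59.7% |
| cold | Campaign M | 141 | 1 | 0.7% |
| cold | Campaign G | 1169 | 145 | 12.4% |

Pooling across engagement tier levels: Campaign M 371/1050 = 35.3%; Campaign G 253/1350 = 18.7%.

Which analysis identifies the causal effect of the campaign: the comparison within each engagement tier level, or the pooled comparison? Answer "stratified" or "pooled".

stratified

Engagement tier differs across campaigns for reasons unrelated to any effect of the campaign itself, and it separately predicts the outcome — a classic confounder. We must compare within engagement tier levels.
Within each level — warm: 40.7% vs 59.7%; cold: 0.7% vs 12.4% — Campaign G is higher every time.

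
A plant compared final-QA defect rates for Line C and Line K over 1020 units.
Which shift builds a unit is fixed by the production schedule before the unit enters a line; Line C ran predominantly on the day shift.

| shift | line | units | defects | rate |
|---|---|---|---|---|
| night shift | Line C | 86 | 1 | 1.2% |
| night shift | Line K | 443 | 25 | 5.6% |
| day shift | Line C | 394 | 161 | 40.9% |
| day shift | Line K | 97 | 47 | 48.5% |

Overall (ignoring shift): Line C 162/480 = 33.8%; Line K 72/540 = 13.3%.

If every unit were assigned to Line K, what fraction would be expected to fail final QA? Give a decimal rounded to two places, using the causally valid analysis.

Within every shift level Line C has the lower rate, yet pooled Line K does — Simpson's reversal.
Shift satisfies the back-door criterion: it is not a descendant of the line, and it blocks the spurious path from line to outcome. Adjusting for it (i.e., using the within-shift rates) gives the causal effect.
Standardising Line K to the population shift mix: 0.519·25/443 + 0.481·47/97 = 0.263.

0.26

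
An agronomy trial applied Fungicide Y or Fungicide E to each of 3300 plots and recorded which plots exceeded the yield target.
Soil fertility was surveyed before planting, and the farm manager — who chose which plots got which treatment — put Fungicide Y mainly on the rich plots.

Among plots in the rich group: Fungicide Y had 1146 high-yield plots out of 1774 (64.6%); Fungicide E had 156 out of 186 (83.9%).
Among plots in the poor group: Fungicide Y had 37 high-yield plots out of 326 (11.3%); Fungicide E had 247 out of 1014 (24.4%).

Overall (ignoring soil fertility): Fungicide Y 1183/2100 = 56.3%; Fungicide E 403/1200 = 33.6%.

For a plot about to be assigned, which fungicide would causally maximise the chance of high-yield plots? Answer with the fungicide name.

The soil fertility-specific comparison favours Fungicide E throughout, but the pooled figures favour Fungicide Y. The question is whether to condition on soil fertility.
Since soil fertility is a pre-existing factor (not a product of the fungicide) and it affects the outcome on its own, it is a confounder. The stratified rates, not the pooled rate, identify the causal effect.
Within each level — rich: 64.6% vs 83.9%; poor: 11.3% vs 24.4% — Fungicide E is higher every time.

Fungicide E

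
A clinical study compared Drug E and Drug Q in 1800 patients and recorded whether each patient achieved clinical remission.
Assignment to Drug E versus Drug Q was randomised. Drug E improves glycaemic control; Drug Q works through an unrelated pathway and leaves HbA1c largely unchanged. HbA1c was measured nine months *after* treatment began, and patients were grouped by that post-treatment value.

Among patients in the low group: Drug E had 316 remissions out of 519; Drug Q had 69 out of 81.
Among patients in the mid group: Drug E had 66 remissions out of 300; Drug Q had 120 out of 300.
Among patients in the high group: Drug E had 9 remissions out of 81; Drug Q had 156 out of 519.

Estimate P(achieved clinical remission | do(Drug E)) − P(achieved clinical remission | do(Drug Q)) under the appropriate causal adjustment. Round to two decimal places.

+0.05

Within every HbA1c level Drug Q has the higher rate, yet pooled Drug E does — Simpson's reversal.
The distribution of HbA1c is itself part of what the drug does — it is an intermediate outcome. Holding it fixed would remove that part of the effect; the total effect is the pooled difference.
The causal difference is the pooled difference: 0.434 − 0.383 = +0.051.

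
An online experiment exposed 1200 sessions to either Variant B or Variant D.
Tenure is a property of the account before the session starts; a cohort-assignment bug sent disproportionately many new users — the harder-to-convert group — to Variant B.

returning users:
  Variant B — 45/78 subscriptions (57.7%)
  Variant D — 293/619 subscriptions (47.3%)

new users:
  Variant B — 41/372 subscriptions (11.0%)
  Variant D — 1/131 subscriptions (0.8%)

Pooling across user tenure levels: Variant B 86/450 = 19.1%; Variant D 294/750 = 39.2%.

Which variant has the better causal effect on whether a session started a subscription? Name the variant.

The stratified and pooled comparisons disagree (Variant B wins within each user tenure; Variant D wins overall), so the answer turns on the causal role of user tenure.
Nothing the variant does changes user tenure; the imbalance is an allocation artefact. With user tenure also predicting the outcome, the pooled figure is confounded, and the within-stratum comparison is the causal one.
Within each level — returning users: 57.7% vs 47.3%; new users: 11.0% vs 0.8% — Variant B is higher every time.

Variant B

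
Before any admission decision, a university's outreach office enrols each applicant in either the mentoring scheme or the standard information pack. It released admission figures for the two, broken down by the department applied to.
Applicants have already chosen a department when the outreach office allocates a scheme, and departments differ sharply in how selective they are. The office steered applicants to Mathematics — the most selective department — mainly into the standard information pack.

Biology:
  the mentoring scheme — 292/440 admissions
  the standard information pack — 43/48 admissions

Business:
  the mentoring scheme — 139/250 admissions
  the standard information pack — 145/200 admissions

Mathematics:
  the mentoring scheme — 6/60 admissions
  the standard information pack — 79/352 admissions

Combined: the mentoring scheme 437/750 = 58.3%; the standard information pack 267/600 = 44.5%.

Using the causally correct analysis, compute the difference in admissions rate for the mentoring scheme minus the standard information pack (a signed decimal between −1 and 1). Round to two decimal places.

The stratified and pooled comparisons disagree (the standard information pack wins within each department; the mentoring scheme wins overall), so the answer turns on the causal role of department.
Nothing the outreach scheme does changes department; the imbalance is an allocation artefact. With department also predicting the outcome, the pooled figure is confounded, and the within-stratum comparison is the causal one.
Adjusting over the population distribution of department: 0.361·(0.664−0.896) + 0.333·(0.556−0.725) + 0.305·(0.100−0.224) = -0.178.

-0.18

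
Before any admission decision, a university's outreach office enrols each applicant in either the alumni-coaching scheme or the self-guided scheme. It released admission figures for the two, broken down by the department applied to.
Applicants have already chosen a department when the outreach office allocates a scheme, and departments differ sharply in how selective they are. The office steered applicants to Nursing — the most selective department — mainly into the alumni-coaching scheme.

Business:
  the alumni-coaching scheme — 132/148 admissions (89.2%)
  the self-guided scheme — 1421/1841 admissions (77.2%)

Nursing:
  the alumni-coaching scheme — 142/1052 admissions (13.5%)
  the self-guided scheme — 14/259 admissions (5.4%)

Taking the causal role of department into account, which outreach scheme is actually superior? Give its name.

the alumni-coaching scheme

Department differs across outreach schemes for reasons unrelated to any effect of the outreach scheme itself, and it separately predicts the outcome — a classic confounder. We must compare within department levels.
Within each level — Business: 89.2% vs 77.2%; Nursing: 13.5% vs 5.4% — the alumni-coaching scheme is higher every time.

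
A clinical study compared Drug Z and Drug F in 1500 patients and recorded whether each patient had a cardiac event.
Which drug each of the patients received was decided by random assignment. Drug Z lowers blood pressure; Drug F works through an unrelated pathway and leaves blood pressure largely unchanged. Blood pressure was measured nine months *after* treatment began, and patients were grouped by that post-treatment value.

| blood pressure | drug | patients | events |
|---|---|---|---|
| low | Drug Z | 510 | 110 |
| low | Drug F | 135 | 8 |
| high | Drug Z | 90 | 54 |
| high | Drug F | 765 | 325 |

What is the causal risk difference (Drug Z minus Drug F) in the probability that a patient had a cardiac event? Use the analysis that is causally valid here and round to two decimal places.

The distribution of blood pressure is itself part of what the drug does — it is an intermediate outcome. Holding it fixed would remove that part of the effect; the total effect is the pooled difference.
The causal difference is the pooled difference: 0.273 − 0.370 = -0.097.

-0.10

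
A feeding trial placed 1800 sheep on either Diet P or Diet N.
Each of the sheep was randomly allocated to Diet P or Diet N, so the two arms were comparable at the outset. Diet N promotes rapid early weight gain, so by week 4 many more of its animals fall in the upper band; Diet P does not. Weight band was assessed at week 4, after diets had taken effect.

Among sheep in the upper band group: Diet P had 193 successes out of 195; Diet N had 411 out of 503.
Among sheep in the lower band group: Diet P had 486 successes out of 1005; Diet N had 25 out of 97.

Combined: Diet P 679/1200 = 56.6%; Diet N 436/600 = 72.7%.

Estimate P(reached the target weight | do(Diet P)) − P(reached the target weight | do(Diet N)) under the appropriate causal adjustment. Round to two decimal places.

-0.16

Stratifying would compare diets among sheep the diets themselves sorted into week-4 weight band groups — a form of selection on an intermediate. The unconditioned pooled rates give the total causal effect.
The causal difference is the pooled difference: 0.566 − 0.727 = -0.161.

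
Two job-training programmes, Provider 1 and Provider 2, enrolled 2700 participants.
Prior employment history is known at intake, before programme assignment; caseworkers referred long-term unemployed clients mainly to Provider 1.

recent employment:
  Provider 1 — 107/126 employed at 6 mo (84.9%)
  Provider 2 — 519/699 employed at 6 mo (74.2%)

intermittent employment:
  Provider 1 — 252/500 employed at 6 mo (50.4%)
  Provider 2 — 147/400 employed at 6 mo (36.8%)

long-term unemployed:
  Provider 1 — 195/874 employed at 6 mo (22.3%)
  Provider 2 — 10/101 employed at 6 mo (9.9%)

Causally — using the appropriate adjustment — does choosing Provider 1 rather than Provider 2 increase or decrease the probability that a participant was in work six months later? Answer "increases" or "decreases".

increases

The stratified and pooled comparisons disagree (Provider 1 wins within each prior employment history; Provider 2 wins overall), so the answer turns on the causal role of prior employment history.
Here prior employment history is a common cause — it drives both which programme a case falls under and the outcome. The crude comparison mixes populations; the stratum-specific rates are the causally relevant ones.
Within each level — recent employment: 84.9% vs 74.2%; intermittent employment: 50.4% vs 36.8%; long-term unemployed: 22.3% vs 9.9% — Provider 1 is higher every time.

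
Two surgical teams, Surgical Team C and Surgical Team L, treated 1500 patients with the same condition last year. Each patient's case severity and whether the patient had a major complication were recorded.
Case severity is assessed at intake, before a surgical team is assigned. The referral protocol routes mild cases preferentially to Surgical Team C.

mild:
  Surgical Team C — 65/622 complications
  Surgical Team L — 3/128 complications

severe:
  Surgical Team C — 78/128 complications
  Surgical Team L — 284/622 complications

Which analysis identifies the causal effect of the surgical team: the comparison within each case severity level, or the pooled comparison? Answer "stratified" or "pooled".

stratified

Case severity satisfies the back-door criterion: it is not a descendant of the surgical team, and it blocks the spurious path from surgical team to outcome. Adjusting for it (i.e., using the within-case severity rates) gives the causal effect.
Within each level — mild: 10.5% vs 2.3%; severe: 60.9% vs 45.7% — Surgical Team L is lower every time.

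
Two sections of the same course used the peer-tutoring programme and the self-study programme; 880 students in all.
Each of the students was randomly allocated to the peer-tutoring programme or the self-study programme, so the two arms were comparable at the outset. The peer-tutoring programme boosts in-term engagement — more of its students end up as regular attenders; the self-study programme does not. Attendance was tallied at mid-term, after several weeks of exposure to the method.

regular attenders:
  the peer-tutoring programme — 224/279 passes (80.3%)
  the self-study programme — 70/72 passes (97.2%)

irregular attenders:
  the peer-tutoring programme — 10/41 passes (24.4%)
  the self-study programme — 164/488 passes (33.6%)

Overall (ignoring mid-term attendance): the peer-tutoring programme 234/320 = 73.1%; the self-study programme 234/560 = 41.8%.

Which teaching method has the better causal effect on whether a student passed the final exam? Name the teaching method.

Mid-term attendance here is a post-treatment variable shaped by the teaching method; conditioning on it would introduce bias rather than remove it. The overall comparison is the causal one.
Pooled: the peer-tutoring programme 73.1% vs the self-study programme 41.8%; the peer-tutoring programme is higher overall.

the peer-tutoring programme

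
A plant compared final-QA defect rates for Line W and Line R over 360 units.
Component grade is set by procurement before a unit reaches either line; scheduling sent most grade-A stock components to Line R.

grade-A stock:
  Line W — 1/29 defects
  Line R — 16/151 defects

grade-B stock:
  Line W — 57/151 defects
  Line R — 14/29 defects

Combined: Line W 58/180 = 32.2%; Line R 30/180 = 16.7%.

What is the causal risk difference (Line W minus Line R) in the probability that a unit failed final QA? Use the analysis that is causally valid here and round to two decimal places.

-0.09

Here component grade is a common cause — it drives both which line a case falls under and the outcome. The crude comparison mixes populations; the stratum-specific rates are the causally relevant ones.
Adjusting over the population distribution of component grade: 0.500·(0.034−0.106) + 0.500·(0.377−0.483) = -0.088.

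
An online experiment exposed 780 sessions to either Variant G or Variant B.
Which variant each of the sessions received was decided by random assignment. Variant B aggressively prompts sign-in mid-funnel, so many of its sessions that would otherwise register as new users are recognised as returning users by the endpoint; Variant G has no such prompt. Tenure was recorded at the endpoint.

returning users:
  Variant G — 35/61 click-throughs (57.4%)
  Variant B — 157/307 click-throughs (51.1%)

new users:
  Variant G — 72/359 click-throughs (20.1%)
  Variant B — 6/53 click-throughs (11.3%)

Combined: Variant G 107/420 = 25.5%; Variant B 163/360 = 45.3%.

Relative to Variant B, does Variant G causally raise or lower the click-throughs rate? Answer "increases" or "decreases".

User tenure is downstream of the variant. One should not condition on a consequence of treatment, so the overall rates are the right comparison.
Pooled: Variant G 25.5% vs Variant B 45.3%; Variant B is higher overall.

decreases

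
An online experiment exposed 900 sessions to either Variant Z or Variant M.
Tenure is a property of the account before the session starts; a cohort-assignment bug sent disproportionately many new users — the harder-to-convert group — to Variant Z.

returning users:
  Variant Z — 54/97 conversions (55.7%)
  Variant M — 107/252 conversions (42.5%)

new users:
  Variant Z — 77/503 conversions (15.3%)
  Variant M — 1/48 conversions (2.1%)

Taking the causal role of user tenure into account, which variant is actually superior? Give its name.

Variant Z

Here user tenure is a common cause — it drives both which variant a case falls under and the outcome. The crude comparison mixes populations; the stratum-specific rates are the causally relevant ones.
Within each level — returning users: 55.7% vs 42.5%; new users: 15.3% vs 2.1% — Variant Z is higher every time.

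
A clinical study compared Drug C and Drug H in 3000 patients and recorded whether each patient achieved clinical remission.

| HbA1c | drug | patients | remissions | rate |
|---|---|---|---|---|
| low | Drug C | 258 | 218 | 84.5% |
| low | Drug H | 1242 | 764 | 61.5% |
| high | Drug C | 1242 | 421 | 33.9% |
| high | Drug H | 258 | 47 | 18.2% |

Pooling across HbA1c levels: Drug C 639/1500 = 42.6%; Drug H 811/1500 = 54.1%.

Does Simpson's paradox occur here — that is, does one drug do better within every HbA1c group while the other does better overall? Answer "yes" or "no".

Within each HbA1c level (low 84.5% vs 61.5%; high 33.9% vs 18.2%), Drug C has the higher rate every time. Pooled: 42.6% vs 54.1% — Drug H has the higher rate overall. The two comparisons disagree.

yes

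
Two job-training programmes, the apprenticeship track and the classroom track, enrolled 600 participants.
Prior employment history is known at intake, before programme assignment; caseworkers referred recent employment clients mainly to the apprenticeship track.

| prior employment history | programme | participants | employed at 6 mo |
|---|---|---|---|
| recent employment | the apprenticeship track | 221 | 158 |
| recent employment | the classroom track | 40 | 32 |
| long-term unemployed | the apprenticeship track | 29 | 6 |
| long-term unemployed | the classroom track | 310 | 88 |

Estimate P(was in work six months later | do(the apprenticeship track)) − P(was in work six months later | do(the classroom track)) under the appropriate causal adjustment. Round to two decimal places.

The imbalance in prior employment history arose from how participants were allocated, not from anything the programme did; and prior employment history independently affects the outcome. The pooled gap is confounded — condition on prior employment history.
Adjusting over the population distribution of prior employment history: 0.435·(0.715−0.800) + 0.565·(0.207−0.284) = -0.080.

-0.08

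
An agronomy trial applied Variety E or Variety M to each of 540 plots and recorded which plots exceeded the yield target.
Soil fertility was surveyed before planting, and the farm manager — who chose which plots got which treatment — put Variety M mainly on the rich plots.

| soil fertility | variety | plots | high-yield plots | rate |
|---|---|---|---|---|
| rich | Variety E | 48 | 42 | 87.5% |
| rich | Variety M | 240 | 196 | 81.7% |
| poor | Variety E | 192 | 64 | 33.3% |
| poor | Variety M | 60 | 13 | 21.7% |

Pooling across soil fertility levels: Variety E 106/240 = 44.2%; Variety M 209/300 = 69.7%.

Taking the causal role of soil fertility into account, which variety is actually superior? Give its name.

Within every soil fertility level Variety E has the higher rate, yet pooled Variety M does — Simpson's reversal.
Soil fertility is set before the variety has any effect — it is not caused by the variety — and it independently drives the outcome. That makes it a confounder, so the causal comparison is within soil fertility levels.
Within each level — rich: 87.5% vs 81.7%; poor: 33.3% vs 21.7% — Variety E is higher every time.

Variety E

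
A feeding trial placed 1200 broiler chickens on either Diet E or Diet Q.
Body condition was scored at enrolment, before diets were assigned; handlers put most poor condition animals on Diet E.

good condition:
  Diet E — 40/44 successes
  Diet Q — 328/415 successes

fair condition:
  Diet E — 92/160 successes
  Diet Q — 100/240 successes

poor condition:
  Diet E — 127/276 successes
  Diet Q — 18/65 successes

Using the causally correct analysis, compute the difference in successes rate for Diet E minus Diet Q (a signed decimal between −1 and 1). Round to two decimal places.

+0.15

The starting body condition-specific comparison favours Diet E throughout, but the pooled figures favour Diet Q. The question is whether to condition on starting body condition.
Starting body condition is set before the diet has any effect — it is not caused by the diet — and it independently drives the outcome. That makes it a confounder, so the causal comparison is within starting body condition levels.
Adjusting over the population distribution of starting body condition: 0.383·(0.909−0.790) + 0.333·(0.575−0.417) + 0.284·(0.460−0.277) = +0.150.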